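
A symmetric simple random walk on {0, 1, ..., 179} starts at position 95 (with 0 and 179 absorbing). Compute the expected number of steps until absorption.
E[τ | X_0 = 95] = 7980

Let v_k = E[τ | X_0 = k]. Boundary: v_0 = v_179 = 0. Recurrence: v_k = 1 + (v_{k-1} + v_{k+1})/2 for 1 ≤ k ≤ 178. The particular solution to v_k − (v_{k-1} + v_{k+1})/2 = 1 is v_k = −k^2. Adding homogeneous solution A + B k and matching boundaries gives v_k = k (179 − k). Substituting k = 95: v_95 = 95 · 84 = 7980.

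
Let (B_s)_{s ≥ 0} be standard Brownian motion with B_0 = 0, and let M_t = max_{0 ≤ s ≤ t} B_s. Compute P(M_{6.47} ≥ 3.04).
P(M_{6.47} ≥ 3.04) = 2·P(B_{6.47} ≥ 3.04) = 2(1 − Φ(3.04/√6.47)) ≈ 0.2320

By the reflection principle for Brownian motion, P(M_t ≥ a) = 2 · P(B_t ≥ a) for a ≥ 0. Since B_t ~ N(0, t), P(B_t ≥ 3.04) = 1 − Φ(3.04/√t) = 1 − Φ(3.04/√6.47) = 1 − Φ(1.1951). So
  P(M_{6.47} ≥ 3.04) = 2(1 − Φ(1.1951)) ≈ 0.2320.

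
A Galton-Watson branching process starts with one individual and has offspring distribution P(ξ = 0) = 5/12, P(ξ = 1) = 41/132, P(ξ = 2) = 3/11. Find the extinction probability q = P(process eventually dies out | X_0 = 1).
q = 1

Mean offspring μ = 0·5/12 + 1·41/132 + 2·3/11 = 113/132 ≤ 1. For μ ≤ 1 with offspring not concentrated at 1, the Galton-Watson process goes extinct almost surely, so q = 1.
(Algebraic check: The pgf is f(s) = 5/12 + 41/132·s + 3/11·s². The extinction probability q is the smallest fixed point of f in [0, 1]. Setting s = f(s):
  3/11·s² + (41/132 − 1)·s + 5/12 = 0
  3/11·s² − (5/12 + 3/11)·s + 5/12 = 0
which factors as (s − 1)·(3/11·s − 5/12) = 0, giving roots s = 1 and s = (5/12)/(3/11) = 55/36. Since 55/36 ≥ 1, the smallest root in [0, 1] is s = 1.)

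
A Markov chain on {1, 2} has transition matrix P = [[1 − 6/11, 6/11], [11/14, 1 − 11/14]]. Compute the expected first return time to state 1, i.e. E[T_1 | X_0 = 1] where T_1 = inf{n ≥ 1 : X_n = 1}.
E[T_1 | X_0 = 1] = 1/π_1 = 205/121

For an irreducible recurrent Markov chain with stationary distribution π, E[T_i | X_0 = i] = 1/π_i (Kac's formula). Here π_1 = (11/14)/(6/11 + 11/14) = (11/14)/(205/154) = 121/205, so E[T_1 | X_0 = 1] = 1/π_1 = (6/11 + 11/14)/(11/14) = (205/154)/(11/14) = 205/121.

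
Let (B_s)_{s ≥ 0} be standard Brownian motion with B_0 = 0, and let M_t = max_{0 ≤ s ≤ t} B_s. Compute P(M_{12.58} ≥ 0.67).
P(M_{12.58} ≥ 0.67) = 2·P(B_{12.58} ≥ 0.67) = 2(1 − Φ(0.67/√12.58)) ≈ 0.8502

By the reflection principle for Brownian motion, P(M_t ≥ a) = 2 · P(B_t ≥ a) for a ≥ 0. Since B_t ~ N(0, t), P(B_t ≥ 0.67) = 1 − Φ(0.67/√t) = 1 − Φ(0.67/√12.58) = 1 − Φ(0.1889). So
  P(M_{12.58} ≥ 0.67) = 2(1 − Φ(0.1889)) ≈ 0.8502.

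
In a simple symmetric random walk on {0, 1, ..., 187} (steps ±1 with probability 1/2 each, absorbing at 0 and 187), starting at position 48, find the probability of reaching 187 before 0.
P(hit 187 before 0) = 48/187

Let u_k = P(hit 187 before 0 | start at k). Then u_0 = 0, u_187 = 1, and u_k = u_{k-1}/2 + u_{k+1}/2 for 1 ≤ k ≤ 186. This harmonic recurrence is solved by u_k = k/187, giving u_48 = 48/187.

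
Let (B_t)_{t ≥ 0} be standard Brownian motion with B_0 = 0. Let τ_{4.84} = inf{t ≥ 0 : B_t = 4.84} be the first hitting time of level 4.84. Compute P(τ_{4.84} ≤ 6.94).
P(τ_{4.84} ≤ 6.94) = 2(1 − Φ(4.84/√6.94)) = 2(1 − Φ(1.8372)) ≈ 0.0662

By the reflection principle for standard BM, P(τ_b ≤ t) = 2 · P(B_t ≥ b). Since B_t ~ N(0, t), P(B_t ≥ 4.84) = 1 − Φ(4.84/√t) = 1 − Φ(4.84/√6.94) = 1 − Φ(1.8372) ≈ 0.03309. Doubling: P(τ_{4.84} ≤ 6.94) ≈ 2 · 0.03309 = 0.06618 ≈ 0.0662.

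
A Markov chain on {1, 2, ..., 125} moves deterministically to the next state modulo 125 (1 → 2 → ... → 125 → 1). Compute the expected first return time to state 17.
E[T_17 | X_0 = 17] = 125

The chain cycles deterministically, so starting at state 17 it returns in exactly 125 steps. Equivalently, the stationary distribution is uniform π_j = 1/125 for every state j, so by Kac's formula E[T_17] = 1/π_17 = 125.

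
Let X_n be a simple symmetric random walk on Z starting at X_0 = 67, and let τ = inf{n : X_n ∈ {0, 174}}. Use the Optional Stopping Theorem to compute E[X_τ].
E[X_τ] = 67

X_n is a martingale and τ is a bounded-mean stopping time (indeed τ is finite a.s. with bounded expectation since the walk is in a bounded region). By the OST, E[X_τ] = E[X_0] = 67. Equivalently: E[X_τ] = 174 · P(hit 174 first) + 0 · P(hit 0 first) = 174 · (67/174) = 67.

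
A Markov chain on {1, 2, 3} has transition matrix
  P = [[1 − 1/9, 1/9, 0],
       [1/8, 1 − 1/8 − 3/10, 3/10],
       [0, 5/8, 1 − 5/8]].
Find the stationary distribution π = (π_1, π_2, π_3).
π = (225/521, 200/521, 96/521)

This is a birth-death chain on three states, which satisfies detailed balance: π_1 · P_{12} = π_2 · P_{21} and π_2 · P_{23} = π_3 · P_{32}.
From π_1 · 1/9 = π_2 · 1/8: π_2/π_1 = (1/9)/(1/8) = 8/9.
From π_2 · 3/10 = π_3 · 5/8: π_3/π_2 = (3/10)/(5/8) = 12/25.
Take π_1 proportional to 1; then unnormalized π = (1, 8/9, 32/75). Normalize by dividing by the sum 521/225:
  π = (225/521, 200/521, 96/521).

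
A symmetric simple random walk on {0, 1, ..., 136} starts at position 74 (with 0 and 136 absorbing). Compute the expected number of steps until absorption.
E[τ | X_0 = 74] = 4588

Let v_k = E[τ | X_0 = k]. Boundary: v_0 = v_136 = 0. Recurrence: v_k = 1 + (v_{k-1} + v_{k+1})/2 for 1 ≤ k ≤ 135. The particular solution to v_k − (v_{k-1} + v_{k+1})/2 = 1 is v_k = −k^2. Adding homogeneous solution A + B k and matching boundaries gives v_k = k (136 − k). Substituting k = 74: v_74 = 74 · 62 = 4588.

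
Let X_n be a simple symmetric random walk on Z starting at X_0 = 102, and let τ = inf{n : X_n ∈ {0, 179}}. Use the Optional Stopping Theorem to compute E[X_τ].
E[X_τ] = 102

X_n is a martingale and τ is a bounded-mean stopping time (indeed τ is finite a.s. with bounded expectation since the walk is in a bounded region). By the OST, E[X_τ] = E[X_0] = 102. Equivalently: E[X_τ] = 179 · P(hit 179 first) + 0 · P(hit 0 first) = 179 · (102/179) = 102.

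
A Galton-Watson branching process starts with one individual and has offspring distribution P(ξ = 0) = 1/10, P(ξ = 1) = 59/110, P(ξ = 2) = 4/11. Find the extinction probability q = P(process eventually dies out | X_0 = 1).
q = 11/40

The pgf is f(s) = 1/10 + 59/110·s + 4/11·s². The extinction probability q is the smallest fixed point of f in [0, 1]. Setting s = f(s):
  4/11·s² + (59/110 − 1)·s + 1/10 = 0
  4/11·s² − (1/10 + 4/11)·s + 1/10 = 0
which factors as (s − 1)·(4/11·s − 1/10) = 0, giving roots s = 1 and s = (1/10)/(4/11) = 11/40.
Mean offspring μ = 59/110 + 2·4/11 = 139/110 > 1 (supercritical), so q < 1. The extinction probability is the smaller root: q = (1/10)/(4/11) = 11/40.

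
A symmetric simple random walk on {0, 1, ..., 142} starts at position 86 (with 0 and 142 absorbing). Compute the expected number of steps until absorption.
E[τ | X_0 = 86] = 4816

Let v_k = E[τ | X_0 = k]. Boundary: v_0 = v_142 = 0. Recurrence: v_k = 1 + (v_{k-1} + v_{k+1})/2 for 1 ≤ k ≤ 141. The particular solution to v_k − (v_{k-1} + v_{k+1})/2 = 1 is v_k = −k^2. Adding homogeneous solution A + B k and matching boundaries gives v_k = k (142 − k). Substituting k = 86: v_86 = 86 · 56 = 4816.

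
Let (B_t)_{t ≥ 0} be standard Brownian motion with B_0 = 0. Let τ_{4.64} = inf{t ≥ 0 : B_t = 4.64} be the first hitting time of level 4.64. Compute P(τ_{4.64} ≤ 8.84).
P(τ_{4.64} ≤ 8.84) = 2(1 − Φ(4.64/√8.84)) = 2(1 − Φ(1.5606)) ≈ 0.1186

By the reflection principle for standard BM, P(τ_b ≤ t) = 2 · P(B_t ≥ b). Since B_t ~ N(0, t), P(B_t ≥ 4.64) = 1 − Φ(4.64/√t) = 1 − Φ(4.64/√8.84) = 1 − Φ(1.5606) ≈ 0.05931. Doubling: P(τ_{4.64} ≤ 8.84) ≈ 2 · 0.05931 = 0.11862 ≈ 0.1186.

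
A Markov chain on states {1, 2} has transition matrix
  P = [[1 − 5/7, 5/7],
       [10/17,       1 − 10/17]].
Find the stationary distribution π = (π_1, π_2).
π_1 = 14/31, π_2 = 17/31

Solve πP = π with π_1 + π_2 = 1. From πP = π: π_1 · (1 − 5/7) + π_2 · 10/17 = π_1 ⇒ π_2 · 10/17 = π_1 · 5/7 ⇒ π_2/π_1 = (5/7)/(10/17) = 17/14. Together with π_1 + π_2 = 1:
  π_1 = (10/17)/(5/7 + 10/17) = (10/17)/(155/119) = 14/31,
  π_2 = (5/7)/(5/7 + 10/17) = (5/7)/(155/119) = 17/31.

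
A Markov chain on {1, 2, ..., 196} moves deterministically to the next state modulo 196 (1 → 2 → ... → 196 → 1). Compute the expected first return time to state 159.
E[T_159 | X_0 = 159] = 196

The chain cycles deterministically, so starting at state 159 it returns in exactly 196 steps. Equivalently, the stationary distribution is uniform π_j = 1/196 for every state j, so by Kac's formula E[T_159] = 1/π_159 = 196.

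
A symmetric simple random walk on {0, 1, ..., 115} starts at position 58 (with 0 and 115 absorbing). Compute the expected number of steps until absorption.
E[τ | X_0 = 58] = 3306

Let v_k = E[τ | X_0 = k]. Boundary: v_0 = v_115 = 0. Recurrence: v_k = 1 + (v_{k-1} + v_{k+1})/2 for 1 ≤ k ≤ 114. The particular solution to v_k − (v_{k-1} + v_{k+1})/2 = 1 is v_k = −k^2. Adding homogeneous solution A + B k and matching boundaries gives v_k = k (115 − k). Substituting k = 58: v_58 = 58 · 57 = 3306.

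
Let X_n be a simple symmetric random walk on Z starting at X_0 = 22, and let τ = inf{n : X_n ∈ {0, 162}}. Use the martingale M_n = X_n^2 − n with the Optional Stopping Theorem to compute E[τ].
E[τ] = 3080

M_n = X_n^2 − n is a martingale (since E[X_{n+1}^2 | F_n] = X_n^2 + 1). By OST (τ has finite mean in a bounded region), E[M_τ] = E[M_0] = X_0^2 − 0 = 22^2 = 484. Also E[M_τ] = E[X_τ^2] − E[τ]. The walk exits at 0 or 162, with P(hit 162 first) = 22/162, so E[X_τ^2] = 162^2 · 22/162 + 0 = 3564. Thus E[τ] = E[X_τ^2] − E[M_τ] = 3564 − 484 = 3080 = 22(162 − 22) = 3080.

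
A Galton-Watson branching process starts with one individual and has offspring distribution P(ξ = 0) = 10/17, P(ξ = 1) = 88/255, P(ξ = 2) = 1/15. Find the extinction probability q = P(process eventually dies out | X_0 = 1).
q = 1

Mean offspring μ = 0·10/17 + 1·88/255 + 2·1/15 = 122/255 ≤ 1. For μ ≤ 1 with offspring not concentrated at 1, the Galton-Watson process goes extinct almost surely, so q = 1.
(Algebraic check: The pgf is f(s) = 10/17 + 88/255·s + 1/15·s². The extinction probability q is the smallest fixed point of f in [0, 1]. Setting s = f(s):
  1/15·s² + (88/255 − 1)·s + 10/17 = 0
  1/15·s² − (10/17 + 1/15)·s + 10/17 = 0
which factors as (s − 1)·(1/15·s − 10/17) = 0, giving roots s = 1 and s = (10/17)/(1/15) = 150/17. Since 150/17 ≥ 1, the smallest root in [0, 1] is s = 1.)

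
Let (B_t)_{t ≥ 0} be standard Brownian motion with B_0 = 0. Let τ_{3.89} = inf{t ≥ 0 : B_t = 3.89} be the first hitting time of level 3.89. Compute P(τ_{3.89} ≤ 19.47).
P(τ_{3.89} ≤ 19.47) = 2(1 − Φ(3.89/√19.47)) = 2(1 − Φ(0.8816)) ≈ 0.3780

By the reflection principle for standard BM, P(τ_b ≤ t) = 2 · P(B_t ≥ b). Since B_t ~ N(0, t), P(B_t ≥ 3.89) = 1 − Φ(3.89/√t) = 1 − Φ(3.89/√19.47) = 1 − Φ(0.8816) ≈ 0.18900. Doubling: P(τ_{3.89} ≤ 19.47) ≈ 2 · 0.18900 = 0.37800 ≈ 0.3780.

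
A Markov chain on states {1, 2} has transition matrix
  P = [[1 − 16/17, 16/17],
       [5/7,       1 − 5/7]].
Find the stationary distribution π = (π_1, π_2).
π_1 = 85/197, π_2 = 112/197

Solve πP = π with π_1 + π_2 = 1. From πP = π: π_1 · (1 − 16/17) + π_2 · 5/7 = π_1 ⇒ π_2 · 5/7 = π_1 · 16/17 ⇒ π_2/π_1 = (16/17)/(5/7) = 112/85. Together with π_1 + π_2 = 1:
  π_1 = (5/7)/(16/17 + 5/7) = (5/7)/(197/119) = 85/197,
  π_2 = (16/17)/(16/17 + 5/7) = (16/17)/(197/119) = 112/197.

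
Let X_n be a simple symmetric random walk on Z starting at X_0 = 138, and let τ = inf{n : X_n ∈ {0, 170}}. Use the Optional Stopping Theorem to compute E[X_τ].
E[X_τ] = 138

X_n is a martingale and τ is a bounded-mean stopping time (indeed τ is finite a.s. with bounded expectation since the walk is in a bounded region). By the OST, E[X_τ] = E[X_0] = 138. Equivalently: E[X_τ] = 170 · P(hit 170 first) + 0 · P(hit 0 first) = 170 · (138/170) = 138.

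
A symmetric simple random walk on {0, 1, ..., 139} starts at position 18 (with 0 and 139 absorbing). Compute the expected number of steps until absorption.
E[τ | X_0 = 18] = 2178

Let v_k = E[τ | X_0 = k]. Boundary: v_0 = v_139 = 0. Recurrence: v_k = 1 + (v_{k-1} + v_{k+1})/2 for 1 ≤ k ≤ 138. The particular solution to v_k − (v_{k-1} + v_{k+1})/2 = 1 is v_k = −k^2. Adding homogeneous solution A + B k and matching boundaries gives v_k = k (139 − k). Substituting k = 18: v_18 = 18 · 121 = 2178.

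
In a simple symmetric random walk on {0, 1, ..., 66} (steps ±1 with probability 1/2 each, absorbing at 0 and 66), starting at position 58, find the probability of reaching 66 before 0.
P(hit 66 before 0) = 58/66 = 29/33

Let u_k = P(hit 66 before 0 | start at k). Then u_0 = 0, u_66 = 1, and u_k = u_{k-1}/2 + u_{k+1}/2 for 1 ≤ k ≤ 65. This harmonic recurrence is solved by u_k = k/66, giving u_58 = 58/66 = 29/33.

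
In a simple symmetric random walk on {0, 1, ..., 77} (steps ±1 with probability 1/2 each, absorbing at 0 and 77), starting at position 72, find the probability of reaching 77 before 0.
P(hit 77 before 0) = 72/77

Let u_k = P(hit 77 before 0 | start at k). Then u_0 = 0, u_77 = 1, and u_k = u_{k-1}/2 + u_{k+1}/2 for 1 ≤ k ≤ 76. This harmonic recurrence is solved by u_k = k/77, giving u_72 = 72/77.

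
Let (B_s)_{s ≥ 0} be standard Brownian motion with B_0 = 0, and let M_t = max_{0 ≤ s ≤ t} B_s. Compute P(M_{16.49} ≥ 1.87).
P(M_{16.49} ≥ 1.87) = 2·P(B_{16.49} ≥ 1.87) = 2(1 − Φ(1.87/√16.49)) ≈ 0.6452

By the reflection principle for Brownian motion, P(M_t ≥ a) = 2 · P(B_t ≥ a) for a ≥ 0. Since B_t ~ N(0, t), P(B_t ≥ 1.87) = 1 − Φ(1.87/√t) = 1 − Φ(1.87/√16.49) = 1 − Φ(0.4605). So
  P(M_{16.49} ≥ 1.87) = 2(1 − Φ(0.4605)) ≈ 0.6452.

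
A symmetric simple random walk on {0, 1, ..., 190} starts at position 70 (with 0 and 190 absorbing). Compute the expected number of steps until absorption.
E[τ | X_0 = 70] = 8400

Let v_k = E[τ | X_0 = k]. Boundary: v_0 = v_190 = 0. Recurrence: v_k = 1 + (v_{k-1} + v_{k+1})/2 for 1 ≤ k ≤ 189. The particular solution to v_k − (v_{k-1} + v_{k+1})/2 = 1 is v_k = −k^2. Adding homogeneous solution A + B k and matching boundaries gives v_k = k (190 − k). Substituting k = 70: v_70 = 70 · 120 = 8400.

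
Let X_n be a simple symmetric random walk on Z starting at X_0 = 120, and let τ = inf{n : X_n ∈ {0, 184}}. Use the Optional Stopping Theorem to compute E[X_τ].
E[X_τ] = 120

X_n is a martingale and τ is a bounded-mean stopping time (indeed τ is finite a.s. with bounded expectation since the walk is in a bounded region). By the OST, E[X_τ] = E[X_0] = 120. Equivalently: E[X_τ] = 184 · P(hit 184 first) + 0 · P(hit 0 first) = 184 · (120/184) = 120.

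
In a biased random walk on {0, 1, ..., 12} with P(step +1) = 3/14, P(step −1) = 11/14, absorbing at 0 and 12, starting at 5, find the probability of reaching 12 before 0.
P(hit 12 before 0) = (1 − (11/3)^5) / (1 − (11/3)^12) = 43960887/392303480660

Let u_k denote P(reach 12 before 0 | start at k). Boundary: u_0 = 0, u_12 = 1. Recurrence: u_k = 3/14·u_{k+1} + 11/14·u_{k-1} for 1 ≤ k ≤ 11. Try u_k = A + B·r^k with r = q/p = (11/14)/(3/14) = 11/3. Substitution satisfies the recurrence; boundary conditions give:
  u_k = (1 − r^k) / (1 − r^N) = (1 − (11/3)^5) / (1 − (11/3)^12) = 43960887/392303480660.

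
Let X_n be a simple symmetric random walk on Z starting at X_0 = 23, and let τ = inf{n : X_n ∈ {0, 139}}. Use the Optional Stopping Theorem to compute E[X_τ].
E[X_τ] = 23

X_n is a martingale and τ is a bounded-mean stopping time (indeed τ is finite a.s. with bounded expectation since the walk is in a bounded region). By the OST, E[X_τ] = E[X_0] = 23. Equivalently: E[X_τ] = 139 · P(hit 139 first) + 0 · P(hit 0 first) = 139 · (23/139) = 23.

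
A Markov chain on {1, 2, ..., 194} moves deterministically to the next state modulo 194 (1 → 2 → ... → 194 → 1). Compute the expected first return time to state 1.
E[T_1 | X_0 = 1] = 194

The chain cycles deterministically, so starting at state 1 it returns in exactly 194 steps. Equivalently, the stationary distribution is uniform π_j = 1/194 for every state j, so by Kac's formula E[T_1] = 1/π_1 = 194.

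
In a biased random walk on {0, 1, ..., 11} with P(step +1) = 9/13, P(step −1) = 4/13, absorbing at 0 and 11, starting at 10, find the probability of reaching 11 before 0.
P(hit 11 before 0) = (1 − (4/9)^10) / (1 − (4/9)^11) = 6274324485/6275373061

Let u_k denote P(reach 11 before 0 | start at k). Boundary: u_0 = 0, u_11 = 1. Recurrence: u_k = 9/13·u_{k+1} + 4/13·u_{k-1} for 1 ≤ k ≤ 10. Try u_k = A + B·r^k with r = q/p = (4/13)/(9/13) = 4/9. Substitution satisfies the recurrence; boundary conditions give:
  u_k = (1 − r^k) / (1 − r^N) = (1 − (4/9)^10) / (1 − (4/9)^11) = 6274324485/6275373061.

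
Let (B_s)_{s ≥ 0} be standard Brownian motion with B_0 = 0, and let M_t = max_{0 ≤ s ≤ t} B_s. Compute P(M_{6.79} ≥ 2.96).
P(M_{6.79} ≥ 2.96) = 2·P(B_{6.79} ≥ 2.96) = 2(1 − Φ(2.96/√6.79)) ≈ 0.2560

By the reflection principle for Brownian motion, P(M_t ≥ a) = 2 · P(B_t ≥ a) for a ≥ 0. Since B_t ~ N(0, t), P(B_t ≥ 2.96) = 1 − Φ(2.96/√t) = 1 − Φ(2.96/√6.79) = 1 − Φ(1.1359). So
  P(M_{6.79} ≥ 2.96) = 2(1 − Φ(1.1359)) ≈ 0.2560.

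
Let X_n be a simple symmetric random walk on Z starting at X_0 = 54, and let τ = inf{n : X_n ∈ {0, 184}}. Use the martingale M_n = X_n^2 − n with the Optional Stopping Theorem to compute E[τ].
E[τ] = 7020

M_n = X_n^2 − n is a martingale (since E[X_{n+1}^2 | F_n] = X_n^2 + 1). By OST (τ has finite mean in a bounded region), E[M_τ] = E[M_0] = X_0^2 − 0 = 54^2 = 2916. Also E[M_τ] = E[X_τ^2] − E[τ]. The walk exits at 0 or 184, with P(hit 184 first) = 54/184, so E[X_τ^2] = 184^2 · 54/184 + 0 = 9936. Thus E[τ] = E[X_τ^2] − E[M_τ] = 9936 − 2916 = 7020 = 54(184 − 54) = 7020.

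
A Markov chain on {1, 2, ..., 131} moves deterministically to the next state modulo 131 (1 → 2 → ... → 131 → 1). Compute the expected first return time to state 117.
E[T_117 | X_0 = 117] = 131

The chain cycles deterministically, so starting at state 117 it returns in exactly 131 steps. Equivalently, the stationary distribution is uniform π_j = 1/131 for every state j, so by Kac's formula E[T_117] = 1/π_117 = 131.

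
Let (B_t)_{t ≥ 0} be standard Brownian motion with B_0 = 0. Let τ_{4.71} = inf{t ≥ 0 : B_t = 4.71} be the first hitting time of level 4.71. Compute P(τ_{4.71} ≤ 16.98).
P(τ_{4.71} ≤ 16.98) = 2(1 − Φ(4.71/√16.98)) = 2(1 − Φ(1.1430)) ≈ 0.2530

By the reflection principle for standard BM, P(τ_b ≤ t) = 2 · P(B_t ≥ b). Since B_t ~ N(0, t), P(B_t ≥ 4.71) = 1 − Φ(4.71/√t) = 1 − Φ(4.71/√16.98) = 1 − Φ(1.1430) ≈ 0.12652. Doubling: P(τ_{4.71} ≤ 16.98) ≈ 2 · 0.12652 = 0.25304 ≈ 0.2530.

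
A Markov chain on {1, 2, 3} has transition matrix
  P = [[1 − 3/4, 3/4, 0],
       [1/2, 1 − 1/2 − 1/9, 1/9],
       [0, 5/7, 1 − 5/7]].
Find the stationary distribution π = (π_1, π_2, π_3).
π = (15/41, 45/82, 7/82)

This is a birth-death chain on three states, which satisfies detailed balance: π_1 · P_{12} = π_2 · P_{21} and π_2 · P_{23} = π_3 · P_{32}.
From π_1 · 3/4 = π_2 · 1/2: π_2/π_1 = (3/4)/(1/2) = 3/2.
From π_2 · 1/9 = π_3 · 5/7: π_3/π_2 = (1/9)/(5/7) = 7/45.
Take π_1 proportional to 1; then unnormalized π = (1, 3/2, 7/30). Normalize by dividing by the sum 41/15:
  π = (15/41, 45/82, 7/82).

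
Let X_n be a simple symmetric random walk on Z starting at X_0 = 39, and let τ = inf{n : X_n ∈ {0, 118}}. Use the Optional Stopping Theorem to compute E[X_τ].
E[X_τ] = 39

X_n is a martingale and τ is a bounded-mean stopping time (indeed τ is finite a.s. with bounded expectation since the walk is in a bounded region). By the OST, E[X_τ] = E[X_0] = 39. Equivalently: E[X_τ] = 118 · P(hit 118 first) + 0 · P(hit 0 first) = 118 · (39/118) = 39.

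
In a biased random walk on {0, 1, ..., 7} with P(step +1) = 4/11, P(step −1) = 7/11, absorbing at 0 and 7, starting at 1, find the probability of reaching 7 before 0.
P(hit 7 before 0) = (1 − (7/4)^1) / (1 − (7/4)^7) = 4096/269053

Let u_k denote P(reach 7 before 0 | start at k). Boundary: u_0 = 0, u_7 = 1. Recurrence: u_k = 4/11·u_{k+1} + 7/11·u_{k-1} for 1 ≤ k ≤ 6. Try u_k = A + B·r^k with r = q/p = (7/11)/(4/11) = 7/4. Substitution satisfies the recurrence; boundary conditions give:
  u_k = (1 − r^k) / (1 − r^N) = (1 − (7/4)^1) / (1 − (7/4)^7) = 4096/269053.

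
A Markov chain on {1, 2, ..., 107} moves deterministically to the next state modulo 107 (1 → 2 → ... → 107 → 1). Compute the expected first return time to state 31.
E[T_31 | X_0 = 31] = 107

The chain cycles deterministically, so starting at state 31 it returns in exactly 107 steps. Equivalently, the stationary distribution is uniform π_j = 1/107 for every state j, so by Kac's formula E[T_31] = 1/π_31 = 107.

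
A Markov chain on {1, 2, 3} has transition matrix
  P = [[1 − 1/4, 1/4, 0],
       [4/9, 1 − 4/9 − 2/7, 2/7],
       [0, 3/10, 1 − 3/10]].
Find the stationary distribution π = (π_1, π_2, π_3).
π = (112/235, 63/235, 12/47)

This is a birth-death chain on three states, which satisfies detailed balance: π_1 · P_{12} = π_2 · P_{21} and π_2 · P_{23} = π_3 · P_{32}.
From π_1 · 1/4 = π_2 · 4/9: π_2/π_1 = (1/4)/(4/9) = 9/16.
From π_2 · 2/7 = π_3 · 3/10: π_3/π_2 = (2/7)/(3/10) = 20/21.
Take π_1 proportional to 1; then unnormalized π = (1, 9/16, 15/28). Normalize by dividing by the sum 235/112:
  π = (112/235, 63/235, 12/47).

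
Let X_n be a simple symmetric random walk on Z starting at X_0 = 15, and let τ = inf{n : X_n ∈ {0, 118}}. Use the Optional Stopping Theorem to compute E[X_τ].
E[X_τ] = 15

X_n is a martingale and τ is a bounded-mean stopping time (indeed τ is finite a.s. with bounded expectation since the walk is in a bounded region). By the OST, E[X_τ] = E[X_0] = 15. Equivalently: E[X_τ] = 118 · P(hit 118 first) + 0 · P(hit 0 first) = 118 · (15/118) = 15.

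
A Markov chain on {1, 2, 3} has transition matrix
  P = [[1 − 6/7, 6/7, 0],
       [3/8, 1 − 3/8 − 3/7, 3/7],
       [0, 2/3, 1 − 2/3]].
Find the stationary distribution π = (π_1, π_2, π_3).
π = (49/233, 112/233, 72/233)

This is a birth-death chain on three states, which satisfies detailed balance: π_1 · P_{12} = π_2 · P_{21} and π_2 · P_{23} = π_3 · P_{32}.
From π_1 · 6/7 = π_2 · 3/8: π_2/π_1 = (6/7)/(3/8) = 16/7.
From π_2 · 3/7 = π_3 · 2/3: π_3/π_2 = (3/7)/(2/3) = 9/14.
Take π_1 proportional to 1; then unnormalized π = (1, 16/7, 72/49). Normalize by dividing by the sum 233/49:
  π = (49/233, 112/233, 72/233).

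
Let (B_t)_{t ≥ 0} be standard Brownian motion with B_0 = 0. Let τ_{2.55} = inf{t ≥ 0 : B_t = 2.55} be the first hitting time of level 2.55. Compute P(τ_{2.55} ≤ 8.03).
P(τ_{2.55} ≤ 8.03) = 2(1 − Φ(2.55/√8.03)) = 2(1 − Φ(0.8999)) ≈ 0.3682

By the reflection principle for standard BM, P(τ_b ≤ t) = 2 · P(B_t ≥ b). Since B_t ~ N(0, t), P(B_t ≥ 2.55) = 1 − Φ(2.55/√t) = 1 − Φ(2.55/√8.03) = 1 − Φ(0.8999) ≈ 0.18409. Doubling: P(τ_{2.55} ≤ 8.03) ≈ 2 · 0.18409 = 0.36818 ≈ 0.3682.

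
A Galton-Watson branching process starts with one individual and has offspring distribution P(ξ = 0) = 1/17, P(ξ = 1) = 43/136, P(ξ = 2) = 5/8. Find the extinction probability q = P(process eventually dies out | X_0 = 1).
q = 8/85

The pgf is f(s) = 1/17 + 43/136·s + 5/8·s². The extinction probability q is the smallest fixed point of f in [0, 1]. Setting s = f(s):
  5/8·s² + (43/136 − 1)·s + 1/17 = 0
  5/8·s² − (1/17 + 5/8)·s + 1/17 = 0
which factors as (s − 1)·(5/8·s − 1/17) = 0, giving roots s = 1 and s = (1/17)/(5/8) = 8/85.
Mean offspring μ = 43/136 + 2·5/8 = 213/136 > 1 (supercritical), so q < 1. The extinction probability is the smaller root: q = (1/17)/(5/8) = 8/85.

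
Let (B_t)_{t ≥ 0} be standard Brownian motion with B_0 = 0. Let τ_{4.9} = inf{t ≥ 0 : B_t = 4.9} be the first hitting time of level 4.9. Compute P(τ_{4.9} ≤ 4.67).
P(τ_{4.9} ≤ 4.67) = 2(1 − Φ(4.9/√4.67)) = 2(1 − Φ(2.2674)) ≈ 0.0234

By the reflection principle for standard BM, P(τ_b ≤ t) = 2 · P(B_t ≥ b). Since B_t ~ N(0, t), P(B_t ≥ 4.9) = 1 − Φ(4.9/√t) = 1 − Φ(4.9/√4.67) = 1 − Φ(2.2674) ≈ 0.01168. Doubling: P(τ_{4.9} ≤ 4.67) ≈ 2 · 0.01168 = 0.02336 ≈ 0.0234.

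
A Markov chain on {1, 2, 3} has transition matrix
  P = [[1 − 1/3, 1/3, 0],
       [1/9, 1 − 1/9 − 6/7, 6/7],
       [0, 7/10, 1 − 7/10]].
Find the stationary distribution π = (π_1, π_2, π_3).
π = (49/376, 147/376, 45/94)

This is a birth-death chain on three states, which satisfies detailed balance: π_1 · P_{12} = π_2 · P_{21} and π_2 · P_{23} = π_3 · P_{32}.
From π_1 · 1/3 = π_2 · 1/9: π_2/π_1 = (1/3)/(1/9) = 3.
From π_2 · 6/7 = π_3 · 7/10: π_3/π_2 = (6/7)/(7/10) = 60/49.
Take π_1 proportional to 1; then unnormalized π = (1, 3, 180/49). Normalize by dividing by the sum 376/49:
  π = (49/376, 147/376, 45/94).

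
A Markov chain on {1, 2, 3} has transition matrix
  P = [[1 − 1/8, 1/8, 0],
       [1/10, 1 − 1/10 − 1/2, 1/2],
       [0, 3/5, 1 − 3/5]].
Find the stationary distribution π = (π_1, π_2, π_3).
π = (24/79, 30/79, 25/79)

This is a birth-death chain on three states, which satisfies detailed balance: π_1 · P_{12} = π_2 · P_{21} and π_2 · P_{23} = π_3 · P_{32}.
From π_1 · 1/8 = π_2 · 1/10: π_2/π_1 = (1/8)/(1/10) = 5/4.
From π_2 · 1/2 = π_3 · 3/5: π_3/π_2 = (1/2)/(3/5) = 5/6.
Take π_1 proportional to 1; then unnormalized π = (1, 5/4, 25/24). Normalize by dividing by the sum 79/24:
  π = (24/79, 30/79, 25/79).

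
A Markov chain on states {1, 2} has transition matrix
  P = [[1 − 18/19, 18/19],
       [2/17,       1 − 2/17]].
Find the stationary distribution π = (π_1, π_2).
π_1 = 19/172, π_2 = 153/172

Solve πP = π with π_1 + π_2 = 1. From πP = π: π_1 · (1 − 18/19) + π_2 · 2/17 = π_1 ⇒ π_2 · 2/17 = π_1 · 18/19 ⇒ π_2/π_1 = (18/19)/(2/17) = 153/19. Together with π_1 + π_2 = 1:
  π_1 = (2/17)/(18/19 + 2/17) = (2/17)/(344/323) = 19/172,
  π_2 = (18/19)/(18/19 + 2/17) = (18/19)/(344/323) = 153/172.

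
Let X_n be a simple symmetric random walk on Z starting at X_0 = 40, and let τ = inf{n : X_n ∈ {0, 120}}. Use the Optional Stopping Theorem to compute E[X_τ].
E[X_τ] = 40

X_n is a martingale and τ is a bounded-mean stopping time (indeed τ is finite a.s. with bounded expectation since the walk is in a bounded region). By the OST, E[X_τ] = E[X_0] = 40. Equivalently: E[X_τ] = 120 · P(hit 120 first) + 0 · P(hit 0 first) = 120 · (40/120) = 40.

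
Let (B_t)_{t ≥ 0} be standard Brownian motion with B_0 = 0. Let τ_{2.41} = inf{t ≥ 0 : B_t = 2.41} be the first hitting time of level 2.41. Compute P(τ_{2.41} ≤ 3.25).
P(τ_{2.41} ≤ 3.25) = 2(1 − Φ(2.41/√3.25)) = 2(1 − Φ(1.3368)) ≈ 0.1813

By the reflection principle for standard BM, P(τ_b ≤ t) = 2 · P(B_t ≥ b). Since B_t ~ N(0, t), P(B_t ≥ 2.41) = 1 − Φ(2.41/√t) = 1 − Φ(2.41/√3.25) = 1 − Φ(1.3368) ≈ 0.09064. Doubling: P(τ_{2.41} ≤ 3.25) ≈ 2 · 0.09064 = 0.18128 ≈ 0.1813.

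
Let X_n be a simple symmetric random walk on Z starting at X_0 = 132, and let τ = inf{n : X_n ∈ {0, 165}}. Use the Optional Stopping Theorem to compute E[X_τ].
E[X_τ] = 132

X_n is a martingale and τ is a bounded-mean stopping time (indeed τ is finite a.s. with bounded expectation since the walk is in a bounded region). By the OST, E[X_τ] = E[X_0] = 132. Equivalently: E[X_τ] = 165 · P(hit 165 first) + 0 · P(hit 0 first) = 165 · (132/165) = 132.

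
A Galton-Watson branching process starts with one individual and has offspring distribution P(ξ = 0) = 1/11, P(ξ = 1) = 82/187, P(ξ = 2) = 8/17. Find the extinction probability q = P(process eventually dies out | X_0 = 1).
q = 17/88

The pgf is f(s) = 1/11 + 82/187·s + 8/17·s². The extinction probability q is the smallest fixed point of f in [0, 1]. Setting s = f(s):
  8/17·s² + (82/187 − 1)·s + 1/11 = 0
  8/17·s² − (1/11 + 8/17)·s + 1/11 = 0
which factors as (s − 1)·(8/17·s − 1/11) = 0, giving roots s = 1 and s = (1/11)/(8/17) = 17/88.
Mean offspring μ = 82/187 + 2·8/17 = 258/187 > 1 (supercritical), so q < 1. The extinction probability is the smaller root: q = (1/11)/(8/17) = 17/88.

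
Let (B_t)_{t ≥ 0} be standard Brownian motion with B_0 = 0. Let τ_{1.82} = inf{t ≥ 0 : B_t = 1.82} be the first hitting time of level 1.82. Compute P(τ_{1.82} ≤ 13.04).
P(τ_{1.82} ≤ 13.04) = 2(1 − Φ(1.82/√13.04)) = 2(1 − Φ(0.5040)) ≈ 0.6143

By the reflection principle for standard BM, P(τ_b ≤ t) = 2 · P(B_t ≥ b). Since B_t ~ N(0, t), P(B_t ≥ 1.82) = 1 − Φ(1.82/√t) = 1 − Φ(1.82/√13.04) = 1 − Φ(0.5040) ≈ 0.30713. Doubling: P(τ_{1.82} ≤ 13.04) ≈ 2 · 0.30713 = 0.61426 ≈ 0.6143.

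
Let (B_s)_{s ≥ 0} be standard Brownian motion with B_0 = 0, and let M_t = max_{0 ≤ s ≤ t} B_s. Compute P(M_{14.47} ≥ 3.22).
P(M_{14.47} ≥ 3.22) = 2·P(B_{14.47} ≥ 3.22) = 2(1 − Φ(3.22/√14.47)) ≈ 0.3973

By the reflection principle for Brownian motion, P(M_t ≥ a) = 2 · P(B_t ≥ a) for a ≥ 0. Since B_t ~ N(0, t), P(B_t ≥ 3.22) = 1 − Φ(3.22/√t) = 1 − Φ(3.22/√14.47) = 1 − Φ(0.8465). So
  P(M_{14.47} ≥ 3.22) = 2(1 − Φ(0.8465)) ≈ 0.3973.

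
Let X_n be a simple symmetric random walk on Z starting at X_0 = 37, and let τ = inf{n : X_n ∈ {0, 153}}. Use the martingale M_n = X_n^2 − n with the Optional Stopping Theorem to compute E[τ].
E[τ] = 4292

M_n = X_n^2 − n is a martingale (since E[X_{n+1}^2 | F_n] = X_n^2 + 1). By OST (τ has finite mean in a bounded region), E[M_τ] = E[M_0] = X_0^2 − 0 = 37^2 = 1369. Also E[M_τ] = E[X_τ^2] − E[τ]. The walk exits at 0 or 153, with P(hit 153 first) = 37/153, so E[X_τ^2] = 153^2 · 37/153 + 0 = 5661. Thus E[τ] = E[X_τ^2] − E[M_τ] = 5661 − 1369 = 4292 = 37(153 − 37) = 4292.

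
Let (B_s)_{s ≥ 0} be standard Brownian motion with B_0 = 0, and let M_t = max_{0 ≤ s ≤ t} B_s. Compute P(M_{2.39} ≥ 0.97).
P(M_{2.39} ≥ 0.97) = 2·P(B_{2.39} ≥ 0.97) = 2(1 − Φ(0.97/√2.39)) ≈ 0.5304

By the reflection principle for Brownian motion, P(M_t ≥ a) = 2 · P(B_t ≥ a) for a ≥ 0. Since B_t ~ N(0, t), P(B_t ≥ 0.97) = 1 − Φ(0.97/√t) = 1 − Φ(0.97/√2.39) = 1 − Φ(0.6274). So
  P(M_{2.39} ≥ 0.97) = 2(1 − Φ(0.6274)) ≈ 0.5304.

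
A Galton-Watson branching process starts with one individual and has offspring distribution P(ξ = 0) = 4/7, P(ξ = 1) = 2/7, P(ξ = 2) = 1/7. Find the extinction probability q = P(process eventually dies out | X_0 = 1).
q = 1

Mean offspring μ = 0·4/7 + 1·2/7 + 2·1/7 = 4/7 ≤ 1. For μ ≤ 1 with offspring not concentrated at 1, the Galton-Watson process goes extinct almost surely, so q = 1.
(Algebraic check: The pgf is f(s) = 4/7 + 2/7·s + 1/7·s². The extinction probability q is the smallest fixed point of f in [0, 1]. Setting s = f(s):
  1/7·s² + (2/7 − 1)·s + 4/7 = 0
  1/7·s² − (4/7 + 1/7)·s + 4/7 = 0
which factors as (s − 1)·(1/7·s − 4/7) = 0, giving roots s = 1 and s = (4/7)/(1/7) = 4. Since 4 ≥ 1, the smallest root in [0, 1] is s = 1.)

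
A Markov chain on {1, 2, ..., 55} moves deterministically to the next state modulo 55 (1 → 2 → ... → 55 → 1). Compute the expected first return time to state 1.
E[T_1 | X_0 = 1] = 55

The chain cycles deterministically, so starting at state 1 it returns in exactly 55 steps. Equivalently, the stationary distribution is uniform π_j = 1/55 for every state j, so by Kac's formula E[T_1] = 1/π_1 = 55.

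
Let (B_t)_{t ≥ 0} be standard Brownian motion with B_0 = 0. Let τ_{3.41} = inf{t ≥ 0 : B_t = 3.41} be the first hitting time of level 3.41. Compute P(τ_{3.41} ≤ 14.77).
P(τ_{3.41} ≤ 14.77) = 2(1 − Φ(3.41/√14.77)) = 2(1 − Φ(0.8873)) ≈ 0.3749

By the reflection principle for standard BM, P(τ_b ≤ t) = 2 · P(B_t ≥ b). Since B_t ~ N(0, t), P(B_t ≥ 3.41) = 1 − Φ(3.41/√t) = 1 − Φ(3.41/√14.77) = 1 − Φ(0.8873) ≈ 0.18746. Doubling: P(τ_{3.41} ≤ 14.77) ≈ 2 · 0.18746 = 0.37492 ≈ 0.3749.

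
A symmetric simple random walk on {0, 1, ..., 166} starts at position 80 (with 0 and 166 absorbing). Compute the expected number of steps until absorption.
E[τ | X_0 = 80] = 6880

Let v_k = E[τ | X_0 = k]. Boundary: v_0 = v_166 = 0. Recurrence: v_k = 1 + (v_{k-1} + v_{k+1})/2 for 1 ≤ k ≤ 165. The particular solution to v_k − (v_{k-1} + v_{k+1})/2 = 1 is v_k = −k^2. Adding homogeneous solution A + B k and matching boundaries gives v_k = k (166 − k). Substituting k = 80: v_80 = 80 · 86 = 6880.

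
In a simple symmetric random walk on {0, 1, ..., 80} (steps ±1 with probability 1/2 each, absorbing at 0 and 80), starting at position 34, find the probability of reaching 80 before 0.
P(hit 80 before 0) = 34/80 = 17/40

Let u_k = P(hit 80 before 0 | start at k). Then u_0 = 0, u_80 = 1, and u_k = u_{k-1}/2 + u_{k+1}/2 for 1 ≤ k ≤ 79. This harmonic recurrence is solved by u_k = k/80, giving u_34 = 34/80 = 17/40.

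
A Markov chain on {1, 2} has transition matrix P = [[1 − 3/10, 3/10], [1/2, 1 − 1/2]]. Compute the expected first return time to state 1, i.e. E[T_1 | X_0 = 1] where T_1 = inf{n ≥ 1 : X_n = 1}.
E[T_1 | X_0 = 1] = 1/π_1 = 8/5

For an irreducible recurrent Markov chain with stationary distribution π, E[T_i | X_0 = i] = 1/π_i (Kac's formula). Here π_1 = (1/2)/(3/10 + 1/2) = (1/2)/(4/5) = 5/8, so E[T_1 | X_0 = 1] = 1/π_1 = (3/10 + 1/2)/(1/2) = (4/5)/(1/2) = 8/5.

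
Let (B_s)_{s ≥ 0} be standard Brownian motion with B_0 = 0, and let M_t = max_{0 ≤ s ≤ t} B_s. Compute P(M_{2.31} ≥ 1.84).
P(M_{2.31} ≥ 1.84) = 2·P(B_{2.31} ≥ 1.84) = 2(1 − Φ(1.84/√2.31)) ≈ 0.2260

By the reflection principle for Brownian motion, P(M_t ≥ a) = 2 · P(B_t ≥ a) for a ≥ 0. Since B_t ~ N(0, t), P(B_t ≥ 1.84) = 1 − Φ(1.84/√t) = 1 − Φ(1.84/√2.31) = 1 − Φ(1.2106). So
  P(M_{2.31} ≥ 1.84) = 2(1 − Φ(1.2106)) ≈ 0.2260.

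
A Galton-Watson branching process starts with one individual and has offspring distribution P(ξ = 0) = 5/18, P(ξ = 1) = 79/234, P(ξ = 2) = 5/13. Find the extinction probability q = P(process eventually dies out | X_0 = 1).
q = 13/18

The pgf is f(s) = 5/18 + 79/234·s + 5/13·s². The extinction probability q is the smallest fixed point of f in [0, 1]. Setting s = f(s):
  5/13·s² + (79/234 − 1)·s + 5/18 = 0
  5/13·s² − (5/18 + 5/13)·s + 5/18 = 0
which factors as (s − 1)·(5/13·s − 5/18) = 0, giving roots s = 1 and s = (5/18)/(5/13) = 13/18.
Mean offspring μ = 79/234 + 2·5/13 = 259/234 > 1 (supercritical), so q < 1. The extinction probability is the smaller root: q = (5/18)/(5/13) = 13/18.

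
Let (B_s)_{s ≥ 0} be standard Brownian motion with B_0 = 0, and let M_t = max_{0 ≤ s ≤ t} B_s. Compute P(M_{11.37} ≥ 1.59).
P(M_{11.37} ≥ 1.59) = 2·P(B_{11.37} ≥ 1.59) = 2(1 − Φ(1.59/√11.37)) ≈ 0.6373

By the reflection principle for Brownian motion, P(M_t ≥ a) = 2 · P(B_t ≥ a) for a ≥ 0. Since B_t ~ N(0, t), P(B_t ≥ 1.59) = 1 − Φ(1.59/√t) = 1 − Φ(1.59/√11.37) = 1 − Φ(0.4715). So
  P(M_{11.37} ≥ 1.59) = 2(1 − Φ(0.4715)) ≈ 0.6373.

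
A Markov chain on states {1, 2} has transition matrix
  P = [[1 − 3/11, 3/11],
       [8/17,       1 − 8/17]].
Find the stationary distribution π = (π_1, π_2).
π_1 = 88/139, π_2 = 51/139

Solve πP = π with π_1 + π_2 = 1. From πP = π: π_1 · (1 − 3/11) + π_2 · 8/17 = π_1 ⇒ π_2 · 8/17 = π_1 · 3/11 ⇒ π_2/π_1 = (3/11)/(8/17) = 51/88. Together with π_1 + π_2 = 1:
  π_1 = (8/17)/(3/11 + 8/17) = (8/17)/(139/187) = 88/139,
  π_2 = (3/11)/(3/11 + 8/17) = (3/11)/(139/187) = 51/139.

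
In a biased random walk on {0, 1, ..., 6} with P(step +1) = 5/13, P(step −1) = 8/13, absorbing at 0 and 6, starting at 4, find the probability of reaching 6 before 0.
P(hit 6 before 0) = (1 − (8/5)^4) / (1 − (8/5)^6) = 2225/6321

Let u_k denote P(reach 6 before 0 | start at k). Boundary: u_0 = 0, u_6 = 1. Recurrence: u_k = 5/13·u_{k+1} + 8/13·u_{k-1} for 1 ≤ k ≤ 5. Try u_k = A + B·r^k with r = q/p = (8/13)/(5/13) = 8/5. Substitution satisfies the recurrence; boundary conditions give:
  u_k = (1 − r^k) / (1 − r^N) = (1 − (8/5)^4) / (1 − (8/5)^6) = 2225/6321.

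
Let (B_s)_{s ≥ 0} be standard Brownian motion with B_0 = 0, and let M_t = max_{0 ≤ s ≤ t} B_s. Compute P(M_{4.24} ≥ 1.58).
P(M_{4.24} ≥ 1.58) = 2·P(B_{4.24} ≥ 1.58) = 2(1 − Φ(1.58/√4.24)) ≈ 0.4429

By the reflection principle for Brownian motion, P(M_t ≥ a) = 2 · P(B_t ≥ a) for a ≥ 0. Since B_t ~ N(0, t), P(B_t ≥ 1.58) = 1 − Φ(1.58/√t) = 1 − Φ(1.58/√4.24) = 1 − Φ(0.7673). So
  P(M_{4.24} ≥ 1.58) = 2(1 − Φ(0.7673)) ≈ 0.4429.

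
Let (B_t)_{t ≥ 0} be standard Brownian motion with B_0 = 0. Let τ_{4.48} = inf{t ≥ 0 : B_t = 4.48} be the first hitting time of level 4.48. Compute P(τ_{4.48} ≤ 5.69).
P(τ_{4.48} ≤ 5.69) = 2(1 − Φ(4.48/√5.69)) = 2(1 − Φ(1.8781)) ≈ 0.0604

By the reflection principle for standard BM, P(τ_b ≤ t) = 2 · P(B_t ≥ b). Since B_t ~ N(0, t), P(B_t ≥ 4.48) = 1 − Φ(4.48/√t) = 1 − Φ(4.48/√5.69) = 1 − Φ(1.8781) ≈ 0.03018. Doubling: P(τ_{4.48} ≤ 5.69) ≈ 2 · 0.03018 = 0.06036 ≈ 0.0604.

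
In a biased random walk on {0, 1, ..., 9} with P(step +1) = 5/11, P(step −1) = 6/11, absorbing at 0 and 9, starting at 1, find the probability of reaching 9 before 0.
P(hit 9 before 0) = (1 − (6/5)^1) / (1 − (6/5)^9) = 390625/8124571

Let u_k denote P(reach 9 before 0 | start at k). Boundary: u_0 = 0, u_9 = 1. Recurrence: u_k = 5/11·u_{k+1} + 6/11·u_{k-1} for 1 ≤ k ≤ 8. Try u_k = A + B·r^k with r = q/p = (6/11)/(5/11) = 6/5. Substitution satisfies the recurrence; boundary conditions give:
  u_k = (1 − r^k) / (1 − r^N) = (1 − (6/5)^1) / (1 − (6/5)^9) = 390625/8124571.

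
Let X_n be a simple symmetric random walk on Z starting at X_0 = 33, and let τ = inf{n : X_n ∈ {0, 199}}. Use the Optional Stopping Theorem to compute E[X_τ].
E[X_τ] = 33

X_n is a martingale and τ is a bounded-mean stopping time (indeed τ is finite a.s. with bounded expectation since the walk is in a bounded region). By the OST, E[X_τ] = E[X_0] = 33. Equivalently: E[X_τ] = 199 · P(hit 199 first) + 0 · P(hit 0 first) = 199 · (33/199) = 33.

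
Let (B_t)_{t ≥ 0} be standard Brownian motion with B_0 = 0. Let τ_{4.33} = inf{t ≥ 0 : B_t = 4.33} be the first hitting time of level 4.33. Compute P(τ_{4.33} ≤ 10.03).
P(τ_{4.33} ≤ 10.03) = 2(1 − Φ(4.33/√10.03)) = 2(1 − Φ(1.3672)) ≈ 0.1716

By the reflection principle for standard BM, P(τ_b ≤ t) = 2 · P(B_t ≥ b). Since B_t ~ N(0, t), P(B_t ≥ 4.33) = 1 − Φ(4.33/√t) = 1 − Φ(4.33/√10.03) = 1 − Φ(1.3672) ≈ 0.08578. Doubling: P(τ_{4.33} ≤ 10.03) ≈ 2 · 0.08578 = 0.17156 ≈ 0.1716.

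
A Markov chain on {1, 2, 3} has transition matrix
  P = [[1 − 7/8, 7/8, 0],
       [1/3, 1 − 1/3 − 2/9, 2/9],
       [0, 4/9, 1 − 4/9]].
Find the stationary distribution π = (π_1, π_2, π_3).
π = (16/79, 42/79, 21/79)

This is a birth-death chain on three states, which satisfies detailed balance: π_1 · P_{12} = π_2 · P_{21} and π_2 · P_{23} = π_3 · P_{32}.
From π_1 · 7/8 = π_2 · 1/3: π_2/π_1 = (7/8)/(1/3) = 21/8.
From π_2 · 2/9 = π_3 · 4/9: π_3/π_2 = (2/9)/(4/9) = 1/2.
Take π_1 proportional to 1; then unnormalized π = (1, 21/8, 21/16). Normalize by dividing by the sum 79/16:
  π = (16/79, 42/79, 21/79).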